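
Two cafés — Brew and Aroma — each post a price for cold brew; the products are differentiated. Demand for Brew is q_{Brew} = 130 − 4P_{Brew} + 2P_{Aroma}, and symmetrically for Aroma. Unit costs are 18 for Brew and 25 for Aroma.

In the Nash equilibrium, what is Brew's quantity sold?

Brew's profit: π = (P_{Brew} − 18)(130 − 4P_{Brew} + 2P_{Aroma}).
∂π/∂P_{Brew} = 202 − 8P_{Brew} + 2P_{Aroma} = 0 ⇒ P_{Brew} = 25.25 + 0.25P_{Aroma}.
Similarly P_{Aroma} = 28.75 + 0.25P_{Brew}.
Substituting the second reaction function into the first: P_{Brew} = 25.25 + 0.25(28.75 + 0.25P_{Brew}), which gives 0.9375P_{Brew} = 32.4375 ⇒ P_{Brew} = 34.6.
Then P_{Aroma} = 28.75 + 0.25·34.6 = 37.4.
q_{Brew} = 130 − 4·34.6 + 2·37.4 = 66.4.

66.4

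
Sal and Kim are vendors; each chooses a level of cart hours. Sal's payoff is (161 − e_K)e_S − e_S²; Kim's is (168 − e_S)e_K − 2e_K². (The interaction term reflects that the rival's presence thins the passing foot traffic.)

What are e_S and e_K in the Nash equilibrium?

Expanding Sal's payoff: 161e_S − e_Ke_S − e_S².
∂π/∂e_S = 161 − e_K − 2e_S = 0, so e_S = 80.5 − 0.5e_K.
Likewise for Kim: e_K = 42 − 0.25e_S.
Solving the two reaction functions simultaneously: (1 − (−0.5)(−0.25))e_S = 80.5 − 0.5·42, so 0.875e_S = 59.5 and e_S = 68.
Then e_K = 42 − 0.25·68 = 25.

68, 25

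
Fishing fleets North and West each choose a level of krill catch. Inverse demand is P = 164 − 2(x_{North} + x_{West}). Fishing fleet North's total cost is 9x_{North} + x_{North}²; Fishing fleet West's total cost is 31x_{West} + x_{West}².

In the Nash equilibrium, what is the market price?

Fishing fleet North's profit: π = x_{North}(164 − 2(x_{North} + x_{West})) − 9x_{North} − x_{North}².
∂π/∂x_{North} = 155 − 6x_{North} − 2x_{West} = 0, so x_{North} = 155/6 − (1/3)x_{West}.
By the same steps for West: x_{West} = 133/6 − (1/3)x_{North}.
Solving the two reaction functions simultaneously: (1 − (−1/3)(−1/3))x_{North} = 155/6 − (1/3)·(133/6), so (8/9)x_{North} = 166/9 and x_{North} = 20.75.
Then x_{West} = 133/6 − (1/3)·20.75 = 15.25.
Equilibrium price: P = 164 − 2·36 = 92.

92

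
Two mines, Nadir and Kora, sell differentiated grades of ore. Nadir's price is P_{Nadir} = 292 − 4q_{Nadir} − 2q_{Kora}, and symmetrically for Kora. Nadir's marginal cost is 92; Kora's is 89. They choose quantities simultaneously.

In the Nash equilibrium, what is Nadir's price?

Mine Nadir's profit: π = q_{Nadir}(292 − 4q_{Nadir} − 2q_{Kora}) − 92q_{Nadir}.
∂π/∂q_{Nadir} = 200 − 8q_{Nadir} − 2q_{Kora} = 0 ⇒ q_{Nadir} = 25 − 0.25q_{Kora}.
Similarly q_{Kora} = 25.375 − 0.25q_{Nadir}.
Substituting the second reaction function into the first: q_{Nadir} = 25 − 0.25(25.375 − 0.25q_{Nadir}), which gives 0.9375q_{Nadir} = 597/32 ⇒ q_{Nadir} = 19.9.
Then q_{Kora} = 25.375 − 0.25·19.9 = 20.4.
P_{Nadir} = 292 − 4·19.9 − 2·20.4 = 171.6.

171.6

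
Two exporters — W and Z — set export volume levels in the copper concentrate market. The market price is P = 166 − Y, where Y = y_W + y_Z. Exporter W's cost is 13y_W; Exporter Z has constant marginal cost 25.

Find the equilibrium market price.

Exporter W's profit: π = y_W(166 − (y_W + y_Z)) − 13y_W.
∂π/∂y_W = 153 − 2y_W − y_Z = 0, so y_W = 76.5 − 0.5y_Z.
By the same steps for Z: y_Z = 70.5 − 0.5y_W.
Plugging y_Z into W's best response: y_W = 76.5 − 0.5(70.5 − 0.5y_W) ⇒ 0.75y_W = 41.25, so y_W = 55.
Then y_Z = 70.5 − 0.5·55 = 43.
Equilibrium price: P = 166 − 98 = 68.

68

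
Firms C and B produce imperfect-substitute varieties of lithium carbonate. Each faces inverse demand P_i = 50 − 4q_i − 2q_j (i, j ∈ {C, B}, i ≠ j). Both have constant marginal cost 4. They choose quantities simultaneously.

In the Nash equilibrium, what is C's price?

Firm C's profit: π = q_C(50 − 4q_C − 2q_B) − 4q_C.
∂π/∂q_C = 46 − 8q_C − 2q_B = 0 ⇒ q_C = 5.75 − 0.25q_B.
Setting q_C = q_B in the reaction function: q_C = 5.75 − 0.25q_C, so q_C = 5.75 / 1.25 = 4.6.
P_C = 50 − 4·4.6 − 2·4.6 = 22.4.

22.4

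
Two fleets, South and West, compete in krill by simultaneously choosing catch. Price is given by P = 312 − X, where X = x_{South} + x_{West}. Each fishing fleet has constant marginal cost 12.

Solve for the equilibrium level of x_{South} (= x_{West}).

100

Fishing fleet South's profit: π = x_{South}(312 − (x_{South} + x_{West})) − 12x_{South}.
∂π/∂x_{South} = 300 − 2x_{South} − x_{West} = 0, so x_{South} = 150 − 0.5x_{West}.
Setting x_{South} = x_{West} in the reaction function: x_{South} = 150 − 0.5x_{South}, so x_{South} = 150 / 1.5 = 100.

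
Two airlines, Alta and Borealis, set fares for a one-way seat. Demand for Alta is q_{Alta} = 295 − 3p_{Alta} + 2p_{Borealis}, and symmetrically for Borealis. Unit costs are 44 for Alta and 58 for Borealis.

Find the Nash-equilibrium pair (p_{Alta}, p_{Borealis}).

109.375, 114.625

Alta's profit: π = (p_{Alta} − 44)(295 − 3p_{Alta} + 2p_{Borealis}).
∂π/∂p_{Alta} = 427 − 6p_{Alta} + 2p_{Borealis} = 0 ⇒ p_{Alta} = 427/6 + (1/3)p_{Borealis}.
Similarly p_{Borealis} = 469/6 + (1/3)p_{Alta}.
Substituting the second reaction function into the first: p_{Alta} = 427/6 + (1/3)(469/6 + (1/3)p_{Alta}), which gives (8/9)p_{Alta} = 875/9 ⇒ p_{Alta} = 109.375.
Then p_{Borealis} = 469/6 + (1/3)·109.375 = 114.625.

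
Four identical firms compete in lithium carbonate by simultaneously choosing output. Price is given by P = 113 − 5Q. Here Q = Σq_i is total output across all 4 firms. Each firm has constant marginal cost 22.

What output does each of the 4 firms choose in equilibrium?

3.64

A representative firm's profit is π_i = q_i(113 − 5Q) − 22q_i, with Q = q_i + Σ_{j≠i} q_j.
First-order condition: 91 − 10q_i − 5Σ_{j≠i} q_j = 0.
With identical firms, set every q_j = q: then 91 − 10q − 15q = 0, i.e. q = 91/25 = 3.64.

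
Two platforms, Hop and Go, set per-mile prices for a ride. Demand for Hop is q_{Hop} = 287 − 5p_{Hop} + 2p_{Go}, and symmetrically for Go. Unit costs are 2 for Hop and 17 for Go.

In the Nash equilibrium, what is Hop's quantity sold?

Hop's profit: π = (p_{Hop} − 2)(287 − 5p_{Hop} + 2p_{Go}).
∂π/∂p_{Hop} = 297 − 10p_{Hop} + 2p_{Go} = 0 ⇒ p_{Hop} = 29.7 + 0.2p_{Go}.
Similarly p_{Go} = 37.2 + 0.2p_{Hop}.
Substituting the second reaction function into the first: p_{Hop} = 29.7 + 0.2(37.2 + 0.2p_{Hop}), which gives 0.96p_{Hop} = 37.14 ⇒ p_{Hop} = 38.6875.
Then p_{Go} = 37.2 + 0.2·38.6875 = 44.9375.
q_{Hop} = 287 − 5·38.6875 + 2·44.9375 = 183.4375.

183.4375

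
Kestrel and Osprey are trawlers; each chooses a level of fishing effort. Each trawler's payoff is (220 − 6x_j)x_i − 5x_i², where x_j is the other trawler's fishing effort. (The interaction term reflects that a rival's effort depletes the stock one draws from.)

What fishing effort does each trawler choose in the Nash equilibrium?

Kestrel's payoff is (220 − 6x_O)x_K − 5x_K².
∂π/∂x_K = 220 − 6x_O − 10x_K = 0, so x_K = 22 − 0.6x_O.
Setting x_K = x_O in the reaction function: x_K = 22 − 0.6x_K, so x_K = 22 / 1.6 = 13.75.

13.75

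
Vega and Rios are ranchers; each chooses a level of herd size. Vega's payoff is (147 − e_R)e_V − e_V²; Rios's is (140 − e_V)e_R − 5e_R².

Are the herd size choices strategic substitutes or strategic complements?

strategic substitutes

Expanding Vega's payoff: 147e_V − e_Re_V − e_V².
∂π/∂e_V = 147 − e_R − 2e_V = 0, so e_V = 73.5 − 0.5e_R.
The best-response slope de_V/de_R = −0.5 < 0: the reaction function is downward-sloping, so the choices are strategic substitutes.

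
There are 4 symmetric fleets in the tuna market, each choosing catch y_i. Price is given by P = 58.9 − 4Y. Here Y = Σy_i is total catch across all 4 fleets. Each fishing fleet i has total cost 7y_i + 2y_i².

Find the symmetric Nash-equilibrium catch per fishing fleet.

2.1625

A representative fishing fleet's profit is π_i = y_i(58.9 − 4Y) − 7y_i − 2y_i², with Y = y_i + Σ_{j≠i} y_j.
First-order condition: 51.9 − 12y_i − 4Σ_{j≠i} y_j = 0.
Imposing symmetry (y_j = y for all j) turns Σ_{j≠i} y_j into 3y, so 51.9 = 24y and y = 2.1625.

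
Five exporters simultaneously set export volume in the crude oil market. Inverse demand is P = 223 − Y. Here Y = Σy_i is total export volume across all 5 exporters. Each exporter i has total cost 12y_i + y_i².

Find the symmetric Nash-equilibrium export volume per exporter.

26.375

A representative exporter's profit is π_i = y_i(223 − Y) − 12y_i − y_i², with Y = y_i + Σ_{j≠i} y_j.
First-order condition: 211 − 4y_i − Σ_{j≠i} y_j = 0.
Imposing symmetry (y_j = y for all j) turns Σ_{j≠i} y_j into 4y, so 211 = 8y and y = 26.375.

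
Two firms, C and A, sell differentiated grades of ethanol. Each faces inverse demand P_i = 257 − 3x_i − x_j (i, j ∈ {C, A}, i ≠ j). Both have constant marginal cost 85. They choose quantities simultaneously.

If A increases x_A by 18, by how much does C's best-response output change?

-3

Firm C's profit: π = x_C(257 − 3x_C − x_A) − 85x_C.
∂π/∂x_C = 172 − 6x_C − x_A = 0 ⇒ x_C = 86/3 − (1/6)x_A.
The reaction-function slope is −1/6, so an 18-unit rise in x_A moves x_C by −1/6 × 18 = −3. C's best response falls — the actions are strategic substitutes.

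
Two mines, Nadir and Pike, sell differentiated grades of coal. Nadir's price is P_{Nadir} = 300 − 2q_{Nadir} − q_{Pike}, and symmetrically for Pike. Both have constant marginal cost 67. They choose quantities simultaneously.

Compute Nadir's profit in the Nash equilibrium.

Mine Nadir's profit: π = q_{Nadir}(300 − 2q_{Nadir} − q_{Pike}) − 67q_{Nadir}.
∂π/∂q_{Nadir} = 233 − 4q_{Nadir} − q_{Pike} = 0 ⇒ q_{Nadir} = 58.25 − 0.25q_{Pike}.
By symmetry q_{Pike} = q_{Nadir}; substituting into the reaction function, 1.25q_{Nadir} = 58.25 and q_{Nadir} = 46.6.
P_{Nadir} = 300 − 2·46.6 − 46.6 = 160.2.
Profit = (160.2 − 67)·46.6 = 4343.12.

4343.12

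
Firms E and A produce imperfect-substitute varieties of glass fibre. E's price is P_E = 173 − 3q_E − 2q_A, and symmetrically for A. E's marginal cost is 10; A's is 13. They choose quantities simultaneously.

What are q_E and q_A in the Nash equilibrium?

Firm E's profit: π = q_E(173 − 3q_E − 2q_A) − 10q_E.
∂π/∂q_E = 163 − 6q_E − 2q_A = 0 ⇒ q_E = 163/6 − (1/3)q_A.
Similarly q_A = 80/3 − (1/3)q_E.
Plugging q_A into E's best response: q_E = 163/6 − (1/3)(80/3 − (1/3)q_E) ⇒ (8/9)q_E = 329/18, so q_E = 20.5625.
Then q_A = 80/3 − (1/3)·20.5625 = 19.8125.

20.5625, 19.8125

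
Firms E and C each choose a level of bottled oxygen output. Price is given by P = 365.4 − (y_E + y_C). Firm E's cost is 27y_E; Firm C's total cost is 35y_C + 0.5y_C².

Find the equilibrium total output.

Firm E's profit: π = y_E(365.4 − (y_E + y_C)) − 27y_E.
∂π/∂y_E = 338.4 − 2y_E − y_C = 0, so y_E = 169.2 − 0.5y_C.
For C: ∂π/∂y_C = 330.4 − 3y_C − y_E = 0 ⇒ y_C = 1652/15 − (1/3)y_E.
Substituting the second reaction function into the first: y_E = 169.2 − 0.5(1652/15 − (1/3)y_E), which gives (5/6)y_E = 1712/15 ⇒ y_E = 136.96.
Then y_C = 1652/15 − (1/3)·136.96 = 64.48.
Total output: 136.96 + 64.48 = 201.44.

201.44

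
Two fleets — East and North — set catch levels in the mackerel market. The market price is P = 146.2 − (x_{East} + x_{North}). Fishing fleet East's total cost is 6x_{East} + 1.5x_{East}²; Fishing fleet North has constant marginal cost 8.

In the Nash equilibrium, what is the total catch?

77

Fishing fleet East's profit: π = x_{East}(146.2 − (x_{East} + x_{North})) − 6x_{East} − 1.5x_{East}².
∂π/∂x_{East} = 140.2 − 5x_{East} − x_{North} = 0, so x_{East} = 28.04 − 0.2x_{North}.
For North: ∂π/∂x_{North} = 138.2 − 2x_{North} − x_{East} = 0 ⇒ x_{North} = 69.1 − 0.5x_{East}.
Substituting the second reaction function into the first: x_{East} = 28.04 − 0.2(69.1 − 0.5x_{East}), which gives 0.9x_{East} = 14.22 ⇒ x_{East} = 15.8.
Then x_{North} = 69.1 − 0.5·15.8 = 61.2.
Total catch: 15.8 + 61.2 = 77.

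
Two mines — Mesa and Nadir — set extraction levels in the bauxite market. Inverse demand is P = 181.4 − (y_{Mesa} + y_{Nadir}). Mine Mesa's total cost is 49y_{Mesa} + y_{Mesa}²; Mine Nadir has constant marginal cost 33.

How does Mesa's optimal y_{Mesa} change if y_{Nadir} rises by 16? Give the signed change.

Mine Mesa's profit: π = y_{Mesa}(181.4 − (y_{Mesa} + y_{Nadir})) − 49y_{Mesa} − y_{Mesa}².
∂π/∂y_{Mesa} = 132.4 − 4y_{Mesa} − y_{Nadir} = 0, so y_{Mesa} = 33.1 − 0.25y_{Nadir}.
The reaction-function slope is −0.25, so a 16-unit rise in y_{Nadir} moves y_{Mesa} by −0.25 × 16 = −4. Mesa's best response falls — the actions are strategic substitutes.

-4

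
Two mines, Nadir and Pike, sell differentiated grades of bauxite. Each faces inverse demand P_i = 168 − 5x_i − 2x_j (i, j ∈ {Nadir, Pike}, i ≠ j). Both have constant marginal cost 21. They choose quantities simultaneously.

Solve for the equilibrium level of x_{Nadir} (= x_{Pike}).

12.25

Mine Nadir's profit: π = x_{Nadir}(168 − 5x_{Nadir} − 2x_{Pike}) − 21x_{Nadir}.
∂π/∂x_{Nadir} = 147 − 10x_{Nadir} − 2x_{Pike} = 0 ⇒ x_{Nadir} = 14.7 − 0.2x_{Pike}.
Setting x_{Nadir} = x_{Pike} in the reaction function: x_{Nadir} = 14.7 − 0.2x_{Nadir}, so x_{Nadir} = 14.7 / 1.2 = 12.25.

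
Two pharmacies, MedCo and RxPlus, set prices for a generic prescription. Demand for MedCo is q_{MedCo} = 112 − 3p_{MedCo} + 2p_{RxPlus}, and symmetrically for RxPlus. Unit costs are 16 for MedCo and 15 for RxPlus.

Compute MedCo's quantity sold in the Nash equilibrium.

MedCo's profit: π = (p_{MedCo} − 16)(112 − 3p_{MedCo} + 2p_{RxPlus}).
∂π/∂p_{MedCo} = 160 − 6p_{MedCo} + 2p_{RxPlus} = 0 ⇒ p_{MedCo} = 80/3 + (1/3)p_{RxPlus}.
Similarly p_{RxPlus} = 157/6 + (1/3)p_{MedCo}.
Plugging p_{RxPlus} into MedCo's best response: p_{MedCo} = 80/3 + (1/3)(157/6 + (1/3)p_{MedCo}) ⇒ (8/9)p_{MedCo} = 637/18, so p_{MedCo} = 39.8125.
Then p_{RxPlus} = 157/6 + (1/3)·39.8125 = 39.4375.
q_{MedCo} = 112 − 3·39.8125 + 2·39.4375 = 71.4375.

71.4375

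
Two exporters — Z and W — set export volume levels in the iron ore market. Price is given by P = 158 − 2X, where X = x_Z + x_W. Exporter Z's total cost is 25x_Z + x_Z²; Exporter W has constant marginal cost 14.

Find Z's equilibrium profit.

446.52

Exporter Z's profit: π = x_Z(158 − 2(x_Z + x_W)) − 25x_Z − x_Z².
∂π/∂x_Z = 133 − 6x_Z − 2x_W = 0, so x_Z = 133/6 − (1/3)x_W.
For W: ∂π/∂x_W = 144 − 4x_W − 2x_Z = 0 ⇒ x_W = 36 − 0.5x_Z.
Solving the two reaction functions simultaneously: (1 − (−1/3)(−0.5))x_Z = 133/6 − (1/3)·36, so (5/6)x_Z = 61/6 and x_Z = 12.2.
Then x_W = 36 − 0.5·12.2 = 29.9.
Price P = 158 − 2·42.1 = 73.8.
Z's profit: (73.8 − 25)·12.2 − (12.2)² = 446.52.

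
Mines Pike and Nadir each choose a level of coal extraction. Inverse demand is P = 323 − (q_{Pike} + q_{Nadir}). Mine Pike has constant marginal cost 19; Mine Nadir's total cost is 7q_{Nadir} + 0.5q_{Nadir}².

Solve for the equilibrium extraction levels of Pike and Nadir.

Mine Pike's profit: π = q_{Pike}(323 − (q_{Pike} + q_{Nadir})) − 19q_{Pike}.
∂π/∂q_{Pike} = 304 − 2q_{Pike} − q_{Nadir} = 0, so q_{Pike} = 152 − 0.5q_{Nadir}.
For Nadir: ∂π/∂q_{Nadir} = 316 − 3q_{Nadir} − q_{Pike} = 0 ⇒ q_{Nadir} = 316/3 − (1/3)q_{Pike}.
Plugging q_{Nadir} into Pike's best response: q_{Pike} = 152 − 0.5(316/3 − (1/3)q_{Pike}) ⇒ (5/6)q_{Pike} = 298/3, so q_{Pike} = 119.2.
Then q_{Nadir} = 316/3 − (1/3)·119.2 = 65.6.

119.2, 65.6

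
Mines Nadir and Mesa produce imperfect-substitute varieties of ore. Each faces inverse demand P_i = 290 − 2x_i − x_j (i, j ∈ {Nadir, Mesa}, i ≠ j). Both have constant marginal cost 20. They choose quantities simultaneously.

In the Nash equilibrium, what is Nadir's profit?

Mine Nadir's profit: π = x_{Nadir}(290 − 2x_{Nadir} − x_{Mesa}) − 20x_{Nadir}.
∂π/∂x_{Nadir} = 270 − 4x_{Nadir} − x_{Mesa} = 0 ⇒ x_{Nadir} = 67.5 − 0.25x_{Mesa}.
The game is symmetric, so in equilibrium x_{Mesa} = x_{Nadir}: the reaction function gives 1.25x_{Nadir} = 67.5, hence x_{Nadir} = 54.
P_{Nadir} = 290 − 2·54 − 54 = 128.
Profit = (128 − 20)·54 = 5832.

5832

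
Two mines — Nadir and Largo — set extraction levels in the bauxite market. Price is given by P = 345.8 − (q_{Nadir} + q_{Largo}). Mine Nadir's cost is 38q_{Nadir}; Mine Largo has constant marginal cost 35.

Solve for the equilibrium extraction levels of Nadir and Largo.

Mine Nadir's profit: π = q_{Nadir}(345.8 − (q_{Nadir} + q_{Largo})) − 38q_{Nadir}.
∂π/∂q_{Nadir} = 307.8 − 2q_{Nadir} − q_{Largo} = 0, so q_{Nadir} = 153.9 − 0.5q_{Largo}.
By the same steps for Largo: q_{Largo} = 155.4 − 0.5q_{Nadir}.
Solving the two reaction functions simultaneously: (1 − (−0.5)(−0.5))q_{Nadir} = 153.9 − 0.5·155.4, so 0.75q_{Nadir} = 76.2 and q_{Nadir} = 101.6.
Then q_{Largo} = 155.4 − 0.5·101.6 = 104.6.

101.6, 104.6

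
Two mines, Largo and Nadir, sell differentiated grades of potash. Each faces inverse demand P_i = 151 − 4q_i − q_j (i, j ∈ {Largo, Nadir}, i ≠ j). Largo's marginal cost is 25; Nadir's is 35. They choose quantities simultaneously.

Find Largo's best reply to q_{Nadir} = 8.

14.75

Mine Largo's profit: π = q_{Largo}(151 − 4q_{Largo} − q_{Nadir}) − 25q_{Largo}.
∂π/∂q_{Largo} = 126 − 8q_{Largo} − q_{Nadir} = 0 ⇒ q_{Largo} = 15.75 − 0.125q_{Nadir}.
At q_{Nadir} = 8: q_{Largo} = 15.75 − 0.125·8 = 14.75.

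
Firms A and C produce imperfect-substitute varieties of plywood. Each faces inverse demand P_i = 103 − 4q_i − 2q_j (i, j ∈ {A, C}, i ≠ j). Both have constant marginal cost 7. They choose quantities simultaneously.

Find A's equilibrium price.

45.4

Firm A's profit: π = q_A(103 − 4q_A − 2q_C) − 7q_A.
∂π/∂q_A = 96 − 8q_A − 2q_C = 0 ⇒ q_A = 12 − 0.25q_C.
Setting q_A = q_C in the reaction function: q_A = 12 − 0.25q_A, so q_A = 12 / 1.25 = 9.6.
P_A = 103 − 4·9.6 − 2·9.6 = 45.4.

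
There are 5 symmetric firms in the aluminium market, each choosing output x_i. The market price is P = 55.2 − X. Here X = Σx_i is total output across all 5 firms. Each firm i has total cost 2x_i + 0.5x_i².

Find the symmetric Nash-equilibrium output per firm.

A representative firm's profit is π_i = x_i(55.2 − X) − 2x_i − 0.5x_i², with X = x_i + Σ_{j≠i} x_j.
First-order condition: 53.2 − 3x_i − Σ_{j≠i} x_j = 0.
With identical firms, set every x_j = x: then 53.2 − 3x − 4x = 0, i.e. x = 53.2/7 = 7.6.

7.6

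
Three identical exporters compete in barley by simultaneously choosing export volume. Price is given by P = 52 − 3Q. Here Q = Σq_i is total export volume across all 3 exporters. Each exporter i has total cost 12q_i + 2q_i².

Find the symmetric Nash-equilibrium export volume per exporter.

2.5

A representative exporter's profit is π_i = q_i(52 − 3Q) − 12q_i − 2q_i², with Q = q_i + Σ_{j≠i} q_j.
First-order condition: 40 − 10q_i − 3Σ_{j≠i} q_j = 0.
With identical exporters, set every q_j = q: then 40 − 10q − 6q = 0, i.e. q = 40/16 = 2.5.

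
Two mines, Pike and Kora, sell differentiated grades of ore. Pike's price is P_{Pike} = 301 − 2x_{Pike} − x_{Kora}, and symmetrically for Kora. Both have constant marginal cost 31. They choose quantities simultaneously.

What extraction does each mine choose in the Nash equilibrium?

Mine Pike's profit: π = x_{Pike}(301 − 2x_{Pike} − x_{Kora}) − 31x_{Pike}.
∂π/∂x_{Pike} = 270 − 4x_{Pike} − x_{Kora} = 0 ⇒ x_{Pike} = 67.5 − 0.25x_{Kora}.
Setting x_{Pike} = x_{Kora} in the reaction function: x_{Pike} = 67.5 − 0.25x_{Pike}, so x_{Pike} = 67.5 / 1.25 = 54.

54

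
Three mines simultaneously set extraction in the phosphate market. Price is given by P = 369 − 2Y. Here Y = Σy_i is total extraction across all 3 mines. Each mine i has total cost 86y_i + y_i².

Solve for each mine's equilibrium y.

28.3

A representative mine's profit is π_i = y_i(369 − 2Y) − 86y_i − y_i², with Y = y_i + Σ_{j≠i} y_j.
First-order condition: 283 − 6y_i − 2Σ_{j≠i} y_j = 0.
With identical mines, set every y_j = y: then 283 − 6y − 4y = 0, i.e. y = 283/10 = 28.3.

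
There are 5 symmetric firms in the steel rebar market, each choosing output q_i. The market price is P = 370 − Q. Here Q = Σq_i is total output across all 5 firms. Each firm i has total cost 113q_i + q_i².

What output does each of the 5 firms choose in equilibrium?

A representative firm's profit is π_i = q_i(370 − Q) − 113q_i − q_i², with Q = q_i + Σ_{j≠i} q_j.
First-order condition: 257 − 4q_i − Σ_{j≠i} q_j = 0.
With identical firms, set every q_j = q: then 257 − 4q − 4q = 0, i.e. q = 257/8 = 32.125.

32.125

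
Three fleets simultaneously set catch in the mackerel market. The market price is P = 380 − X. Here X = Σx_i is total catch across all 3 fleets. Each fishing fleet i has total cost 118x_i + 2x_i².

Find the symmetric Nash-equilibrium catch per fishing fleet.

A representative fishing fleet's profit is π_i = x_i(380 − X) − 118x_i − 2x_i², with X = x_i + Σ_{j≠i} x_j.
First-order condition: 262 − 6x_i − Σ_{j≠i} x_j = 0.
Imposing symmetry (x_j = x for all j) turns Σ_{j≠i} x_j into 2x, so 262 = 8x and x = 32.75.

32.75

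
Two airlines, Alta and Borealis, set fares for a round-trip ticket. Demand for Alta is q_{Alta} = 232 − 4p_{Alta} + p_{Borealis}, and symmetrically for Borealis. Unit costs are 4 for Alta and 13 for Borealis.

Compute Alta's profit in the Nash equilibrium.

Alta's profit: π = (p_{Alta} − 4)(232 − 4p_{Alta} + p_{Borealis}).
∂π/∂p_{Alta} = 248 − 8p_{Alta} + p_{Borealis} = 0 ⇒ p_{Alta} = 31 + 0.125p_{Borealis}.
Similarly p_{Borealis} = 35.5 + 0.125p_{Alta}.
Solving the two reaction functions simultaneously: (1 − (0.125)(0.125))p_{Alta} = 31 + 0.125·35.5, so (63/64)p_{Alta} = 35.4375 and p_{Alta} = 36.
Then p_{Borealis} = 35.5 + 0.125·36 = 40.
q_{Alta} = 232 − 4·36 + 40 = 128.
Profit = (36 − 4)·128 = 4096.

4096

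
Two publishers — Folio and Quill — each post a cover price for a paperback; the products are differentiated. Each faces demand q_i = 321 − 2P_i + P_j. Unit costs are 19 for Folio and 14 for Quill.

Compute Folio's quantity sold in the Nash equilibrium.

Folio's profit: π = (P_{Folio} − 19)(321 − 2P_{Folio} + P_{Quill}).
∂π/∂P_{Folio} = 359 − 4P_{Folio} + P_{Quill} = 0 ⇒ P_{Folio} = 89.75 + 0.25P_{Quill}.
Similarly P_{Quill} = 87.25 + 0.25P_{Folio}.
Substituting the second reaction function into the first: P_{Folio} = 89.75 + 0.25(87.25 + 0.25P_{Folio}), which gives 0.9375P_{Folio} = 111.5625 ⇒ P_{Folio} = 119.
Then P_{Quill} = 87.25 + 0.25·119 = 117.
q_{Folio} = 321 − 2·119 + 117 = 200.

200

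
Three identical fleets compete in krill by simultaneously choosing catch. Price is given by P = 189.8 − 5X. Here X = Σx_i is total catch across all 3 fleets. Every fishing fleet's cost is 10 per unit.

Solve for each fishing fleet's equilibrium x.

8.99

A representative fishing fleet's profit is π_i = x_i(189.8 − 5X) − 10x_i, with X = x_i + Σ_{j≠i} x_j.
First-order condition: 179.8 − 10x_i − 5Σ_{j≠i} x_j = 0.
In a symmetric equilibrium every fishing fleet chooses the same x, so Σ_{j≠i} x_j = 2x. The condition becomes 179.8 − 20x = 0, giving x = 179.8/20 = 8.99.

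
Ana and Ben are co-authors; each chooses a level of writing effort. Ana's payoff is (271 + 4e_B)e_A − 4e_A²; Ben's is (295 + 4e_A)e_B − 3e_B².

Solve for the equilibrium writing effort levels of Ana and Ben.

Expanding Ana's payoff: 271e_A + 4e_Be_A − 4e_A².
∂π/∂e_A = 271 + 4e_B − 8e_A = 0, so e_A = 33.875 + 0.5e_B.
Likewise for Ben: e_B = 295/6 + (2/3)e_A.
Substituting the second reaction function into the first: e_A = 33.875 + 0.5(295/6 + (2/3)e_A), which gives (2/3)e_A = 1403/24 ⇒ e_A = 87.6875.
Then e_B = 295/6 + (2/3)·87.6875 = 107.625.

87.6875, 107.625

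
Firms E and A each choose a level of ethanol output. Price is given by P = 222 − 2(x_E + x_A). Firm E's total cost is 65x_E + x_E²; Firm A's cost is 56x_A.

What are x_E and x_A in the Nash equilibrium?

14.8, 34.1

Firm E's profit: π = x_E(222 − 2(x_E + x_A)) − 65x_E − x_E².
∂π/∂x_E = 157 − 6x_E − 2x_A = 0, so x_E = 157/6 − (1/3)x_A.
For A: ∂π/∂x_A = 166 − 4x_A − 2x_E = 0 ⇒ x_A = 41.5 − 0.5x_E.
Solving the two reaction functions simultaneously: (1 − (−1/3)(−0.5))x_E = 157/6 − (1/3)·41.5, so (5/6)x_E = 37/3 and x_E = 14.8.
Then x_A = 41.5 − 0.5·14.8 = 34.1.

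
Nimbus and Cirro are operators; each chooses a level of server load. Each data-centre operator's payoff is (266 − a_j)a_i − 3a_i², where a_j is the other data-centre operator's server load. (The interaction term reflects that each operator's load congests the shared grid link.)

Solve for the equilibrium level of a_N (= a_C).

Nimbus's payoff is (266 − a_C)a_N − 3a_N².
∂π/∂a_N = 266 − a_C − 6a_N = 0, so a_N = 133/3 − (1/6)a_C.
By symmetry a_C = a_N; substituting into the reaction function, (7/6)a_N = 133/3 and a_N = 38.

38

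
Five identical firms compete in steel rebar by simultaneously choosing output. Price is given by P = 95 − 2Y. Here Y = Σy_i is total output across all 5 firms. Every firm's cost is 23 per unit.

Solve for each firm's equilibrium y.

A representative firm's profit is π_i = y_i(95 − 2Y) − 23y_i, with Y = y_i + Σ_{j≠i} y_j.
First-order condition: 72 − 4y_i − 2Σ_{j≠i} y_j = 0.
Imposing symmetry (y_j = y for all j) turns Σ_{j≠i} y_j into 4y, so 72 = 12y and y = 6.

6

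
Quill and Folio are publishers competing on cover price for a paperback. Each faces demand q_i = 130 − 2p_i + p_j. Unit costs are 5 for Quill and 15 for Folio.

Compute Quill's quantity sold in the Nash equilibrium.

Quill's profit: π = (p_{Quill} − 5)(130 − 2p_{Quill} + p_{Folio}).
∂π/∂p_{Quill} = 140 − 4p_{Quill} + p_{Folio} = 0 ⇒ p_{Quill} = 35 + 0.25p_{Folio}.
Similarly p_{Folio} = 40 + 0.25p_{Quill}.
Substituting the second reaction function into the first: p_{Quill} = 35 + 0.25(40 + 0.25p_{Quill}), which gives 0.9375p_{Quill} = 45 ⇒ p_{Quill} = 48.
Then p_{Folio} = 40 + 0.25·48 = 52.
q_{Quill} = 130 − 2·48 + 52 = 86.

86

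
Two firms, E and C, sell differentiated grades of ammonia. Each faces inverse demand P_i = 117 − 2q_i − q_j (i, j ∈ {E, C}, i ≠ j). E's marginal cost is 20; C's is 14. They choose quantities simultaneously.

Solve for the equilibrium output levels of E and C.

Firm E's profit: π = q_E(117 − 2q_E − q_C) − 20q_E.
∂π/∂q_E = 97 − 4q_E − q_C = 0 ⇒ q_E = 24.25 − 0.25q_C.
Similarly q_C = 25.75 − 0.25q_E.
Substituting the second reaction function into the first: q_E = 24.25 − 0.25(25.75 − 0.25q_E), which gives 0.9375q_E = 17.8125 ⇒ q_E = 19.
Then q_C = 25.75 − 0.25·19 = 21.

19, 21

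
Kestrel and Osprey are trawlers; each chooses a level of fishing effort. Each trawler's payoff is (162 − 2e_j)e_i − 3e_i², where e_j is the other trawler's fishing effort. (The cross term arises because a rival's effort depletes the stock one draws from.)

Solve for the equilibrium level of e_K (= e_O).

Kestrel's payoff is (162 − 2e_O)e_K − 3e_K².
∂π/∂e_K = 162 − 2e_O − 6e_K = 0, so e_K = 27 − (1/3)e_O.
By symmetry e_O = e_K; substituting into the reaction function, (4/3)e_K = 27 and e_K = 20.25.

20.25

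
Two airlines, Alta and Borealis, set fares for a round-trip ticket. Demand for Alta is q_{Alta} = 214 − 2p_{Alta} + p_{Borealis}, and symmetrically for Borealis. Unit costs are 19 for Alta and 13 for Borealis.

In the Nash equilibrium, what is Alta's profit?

8243.28

Alta's profit: π = (p_{Alta} − 19)(214 − 2p_{Alta} + p_{Borealis}).
∂π/∂p_{Alta} = 252 − 4p_{Alta} + p_{Borealis} = 0 ⇒ p_{Alta} = 63 + 0.25p_{Borealis}.
Similarly p_{Borealis} = 60 + 0.25p_{Alta}.
Plugging p_{Borealis} into Alta's best response: p_{Alta} = 63 + 0.25(60 + 0.25p_{Alta}) ⇒ 0.9375p_{Alta} = 78, so p_{Alta} = 83.2.
Then p_{Borealis} = 60 + 0.25·83.2 = 80.8.
q_{Alta} = 214 − 2·83.2 + 80.8 = 128.4.
Profit = (83.2 − 19)·128.4 = 8243.28.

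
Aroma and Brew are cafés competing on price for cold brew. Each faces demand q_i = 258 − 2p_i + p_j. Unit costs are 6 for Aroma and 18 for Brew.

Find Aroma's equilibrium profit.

14654.72

Aroma's profit: π = (p_{Aroma} − 6)(258 − 2p_{Aroma} + p_{Brew}).
∂π/∂p_{Aroma} = 270 − 4p_{Aroma} + p_{Brew} = 0 ⇒ p_{Aroma} = 67.5 + 0.25p_{Brew}.
Similarly p_{Brew} = 73.5 + 0.25p_{Aroma}.
Plugging p_{Brew} into Aroma's best response: p_{Aroma} = 67.5 + 0.25(73.5 + 0.25p_{Aroma}) ⇒ 0.9375p_{Aroma} = 85.875, so p_{Aroma} = 91.6.
Then p_{Brew} = 73.5 + 0.25·91.6 = 96.4.
q_{Aroma} = 258 − 2·91.6 + 96.4 = 171.2.
Profit = (91.6 − 6)·171.2 = 14654.72.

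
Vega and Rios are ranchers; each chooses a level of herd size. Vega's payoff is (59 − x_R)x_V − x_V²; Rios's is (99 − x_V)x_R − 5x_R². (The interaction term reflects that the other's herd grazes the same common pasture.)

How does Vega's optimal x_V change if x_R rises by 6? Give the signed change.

-3

Expanding Vega's payoff: 59x_V − x_Rx_V − x_V².
∂π/∂x_V = 59 − x_R − 2x_V = 0, so x_V = 29.5 − 0.5x_R.
The reaction-function slope is −0.5, so a 6-unit rise in x_R moves x_V by −0.5 × 6 = −3. Vega's best response falls — the actions are strategic substitutes.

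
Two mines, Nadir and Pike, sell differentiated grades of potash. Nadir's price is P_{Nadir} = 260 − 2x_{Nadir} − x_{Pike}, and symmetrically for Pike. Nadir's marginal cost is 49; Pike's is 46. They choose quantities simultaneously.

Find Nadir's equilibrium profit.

3528

Mine Nadir's profit: π = x_{Nadir}(260 − 2x_{Nadir} − x_{Pike}) − 49x_{Nadir}.
∂π/∂x_{Nadir} = 211 − 4x_{Nadir} − x_{Pike} = 0 ⇒ x_{Nadir} = 52.75 − 0.25x_{Pike}.
Similarly x_{Pike} = 53.5 − 0.25x_{Nadir}.
Substituting the second reaction function into the first: x_{Nadir} = 52.75 − 0.25(53.5 − 0.25x_{Nadir}), which gives 0.9375x_{Nadir} = 39.375 ⇒ x_{Nadir} = 42.
Then x_{Pike} = 53.5 − 0.25·42 = 43.
P_{Nadir} = 260 − 2·42 − 43 = 133.
Profit = (133 − 49)·42 = 3528.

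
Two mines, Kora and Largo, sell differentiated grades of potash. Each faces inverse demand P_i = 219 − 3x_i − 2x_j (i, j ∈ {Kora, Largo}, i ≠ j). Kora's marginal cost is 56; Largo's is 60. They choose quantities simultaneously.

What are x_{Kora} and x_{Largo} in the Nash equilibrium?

Mine Kora's profit: π = x_{Kora}(219 − 3x_{Kora} − 2x_{Largo}) − 56x_{Kora}.
∂π/∂x_{Kora} = 163 − 6x_{Kora} − 2x_{Largo} = 0 ⇒ x_{Kora} = 163/6 − (1/3)x_{Largo}.
Similarly x_{Largo} = 26.5 − (1/3)x_{Kora}.
Solving the two reaction functions simultaneously: (1 − (−1/3)(−1/3))x_{Kora} = 163/6 − (1/3)·26.5, so (8/9)x_{Kora} = 55/3 and x_{Kora} = 20.625.
Then x_{Largo} = 26.5 − (1/3)·20.625 = 19.625.

20.625, 19.625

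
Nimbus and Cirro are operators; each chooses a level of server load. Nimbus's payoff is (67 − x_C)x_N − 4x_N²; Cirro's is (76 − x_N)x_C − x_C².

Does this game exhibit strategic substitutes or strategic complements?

Expanding Nimbus's payoff: 67x_N − x_Cx_N − 4x_N².
∂π/∂x_N = 67 − x_C − 8x_N = 0, so x_N = 8.375 − 0.125x_C.
The best-response slope dx_N/dx_C = −0.125 < 0: the reaction function is downward-sloping, so the choices are strategic substitutes.

strategic substitutes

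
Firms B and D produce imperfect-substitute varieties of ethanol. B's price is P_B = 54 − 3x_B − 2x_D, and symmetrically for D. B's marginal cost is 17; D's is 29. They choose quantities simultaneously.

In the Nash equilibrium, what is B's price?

Firm B's profit: π = x_B(54 − 3x_B − 2x_D) − 17x_B.
∂π/∂x_B = 37 − 6x_B − 2x_D = 0 ⇒ x_B = 37/6 − (1/3)x_D.
Similarly x_D = 25/6 − (1/3)x_B.
Plugging x_D into B's best response: x_B = 37/6 − (1/3)(25/6 − (1/3)x_B) ⇒ (8/9)x_B = 43/9, so x_B = 5.375.
Then x_D = 25/6 − (1/3)·5.375 = 2.375.
P_B = 54 − 3·5.375 − 2·2.375 = 33.125.

33.125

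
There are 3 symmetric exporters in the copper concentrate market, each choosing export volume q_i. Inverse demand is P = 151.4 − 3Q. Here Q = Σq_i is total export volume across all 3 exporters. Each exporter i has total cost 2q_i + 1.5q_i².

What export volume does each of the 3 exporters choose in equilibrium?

A representative exporter's profit is π_i = q_i(151.4 − 3Q) − 2q_i − 1.5q_i², with Q = q_i + Σ_{j≠i} q_j.
First-order condition: 149.4 − 9q_i − 3Σ_{j≠i} q_j = 0.
Imposing symmetry (q_j = q for all j) turns Σ_{j≠i} q_j into 2q, so 149.4 = 15q and q = 9.96.

9.96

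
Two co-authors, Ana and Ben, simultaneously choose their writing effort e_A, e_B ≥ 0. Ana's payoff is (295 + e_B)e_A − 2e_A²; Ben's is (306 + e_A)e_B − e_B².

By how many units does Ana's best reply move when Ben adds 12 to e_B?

Expanding Ana's payoff: 295e_A + e_Be_A − 2e_A².
∂π/∂e_A = 295 + e_B − 4e_A = 0, so e_A = 73.75 + 0.25e_B.
The reaction-function slope is 0.25, so a 12-unit rise in e_B moves e_A by 0.25 × 12 = 3. Ana's best response rises — the actions are strategic complements.

3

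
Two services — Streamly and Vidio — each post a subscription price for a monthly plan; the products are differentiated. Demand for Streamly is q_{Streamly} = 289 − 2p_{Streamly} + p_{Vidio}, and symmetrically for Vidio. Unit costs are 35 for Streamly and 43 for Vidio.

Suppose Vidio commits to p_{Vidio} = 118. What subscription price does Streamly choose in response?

Streamly's profit: π = (p_{Streamly} − 35)(289 − 2p_{Streamly} + p_{Vidio}).
∂π/∂p_{Streamly} = 359 − 4p_{Streamly} + p_{Vidio} = 0 ⇒ p_{Streamly} = 89.75 + 0.25p_{Vidio}.
At p_{Vidio} = 118: p_{Streamly} = 89.75 + 0.25·118 = 119.25.

119.25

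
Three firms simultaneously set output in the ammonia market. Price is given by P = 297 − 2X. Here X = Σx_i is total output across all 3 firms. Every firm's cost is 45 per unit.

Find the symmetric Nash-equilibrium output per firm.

31.5

A representative firm's profit is π_i = x_i(297 − 2X) − 45x_i, with X = x_i + Σ_{j≠i} x_j.
First-order condition: 252 − 4x_i − 2Σ_{j≠i} x_j = 0.
Imposing symmetry (x_j = x for all j) turns Σ_{j≠i} x_j into 2x, so 252 = 8x and x = 31.5.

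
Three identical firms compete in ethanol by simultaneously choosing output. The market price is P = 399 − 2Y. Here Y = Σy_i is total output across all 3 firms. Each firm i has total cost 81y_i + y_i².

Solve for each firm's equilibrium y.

A representative firm's profit is π_i = y_i(399 − 2Y) − 81y_i − y_i², with Y = y_i + Σ_{j≠i} y_j.
First-order condition: 318 − 6y_i − 2Σ_{j≠i} y_j = 0.
Imposing symmetry (y_j = y for all j) turns Σ_{j≠i} y_j into 2y, so 318 = 10y and y = 31.8.

31.8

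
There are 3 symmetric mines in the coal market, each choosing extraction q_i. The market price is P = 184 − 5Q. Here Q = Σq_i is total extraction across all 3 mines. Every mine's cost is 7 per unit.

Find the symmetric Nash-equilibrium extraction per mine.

8.85

A representative mine's profit is π_i = q_i(184 − 5Q) − 7q_i, with Q = q_i + Σ_{j≠i} q_j.
First-order condition: 177 − 10q_i − 5Σ_{j≠i} q_j = 0.
In a symmetric equilibrium every mine chooses the same q, so Σ_{j≠i} q_j = 2q. The condition becomes 177 − 20q = 0, giving q = 177/20 = 8.85.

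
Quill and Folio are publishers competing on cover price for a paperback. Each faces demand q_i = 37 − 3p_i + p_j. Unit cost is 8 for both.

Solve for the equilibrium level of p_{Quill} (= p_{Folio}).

Quill's profit: π = (p_{Quill} − 8)(37 − 3p_{Quill} + p_{Folio}).
∂π/∂p_{Quill} = 61 − 6p_{Quill} + p_{Folio} = 0 ⇒ p_{Quill} = 61/6 + (1/6)p_{Folio}.
The game is symmetric, so in equilibrium p_{Folio} = p_{Quill}: the reaction function gives (5/6)p_{Quill} = 61/6, hence p_{Quill} = 12.2.

12.2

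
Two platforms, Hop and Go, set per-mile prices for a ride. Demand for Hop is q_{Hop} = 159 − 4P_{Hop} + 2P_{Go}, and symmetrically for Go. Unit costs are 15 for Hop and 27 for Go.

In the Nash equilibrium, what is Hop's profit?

2134.44

Hop's profit: π = (P_{Hop} − 15)(159 − 4P_{Hop} + 2P_{Go}).
∂π/∂P_{Hop} = 219 − 8P_{Hop} + 2P_{Go} = 0 ⇒ P_{Hop} = 27.375 + 0.25P_{Go}.
Similarly P_{Go} = 33.375 + 0.25P_{Hop}.
Substituting the second reaction function into the first: P_{Hop} = 27.375 + 0.25(33.375 + 0.25P_{Hop}), which gives 0.9375P_{Hop} = 1143/32 ⇒ P_{Hop} = 38.1.
Then P_{Go} = 33.375 + 0.25·38.1 = 42.9.
q_{Hop} = 159 − 4·38.1 + 2·42.9 = 92.4.
Profit = (38.1 − 15)·92.4 = 2134.44.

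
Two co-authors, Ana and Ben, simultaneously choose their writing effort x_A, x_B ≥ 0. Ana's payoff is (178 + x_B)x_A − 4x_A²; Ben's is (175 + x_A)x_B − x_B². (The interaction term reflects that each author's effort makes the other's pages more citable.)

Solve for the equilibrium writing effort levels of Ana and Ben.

Expanding Ana's payoff: 178x_A + x_Bx_A − 4x_A².
∂π/∂x_A = 178 + x_B − 8x_A = 0, so x_A = 22.25 + 0.125x_B.
Likewise for Ben: x_B = 87.5 + 0.5x_A.
Plugging x_B into Ana's best response: x_A = 22.25 + 0.125(87.5 + 0.5x_A) ⇒ 0.9375x_A = 33.1875, so x_A = 35.4.
Then x_B = 87.5 + 0.5·35.4 = 105.2.

35.4, 105.2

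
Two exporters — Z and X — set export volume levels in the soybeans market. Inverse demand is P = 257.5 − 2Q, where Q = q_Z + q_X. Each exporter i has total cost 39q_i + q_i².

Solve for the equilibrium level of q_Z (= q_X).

Exporter Z's profit: π = q_Z(257.5 − 2(q_Z + q_X)) − 39q_Z − q_Z².
∂π/∂q_Z = 218.5 − 6q_Z − 2q_X = 0, so q_Z = 437/12 − (1/3)q_X.
The game is symmetric, so in equilibrium q_X = q_Z: the reaction function gives (4/3)q_Z = 437/12, hence q_Z = 27.3125.

27.3125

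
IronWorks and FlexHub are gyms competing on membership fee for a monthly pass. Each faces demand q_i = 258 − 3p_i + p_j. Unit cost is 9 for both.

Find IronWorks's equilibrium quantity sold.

IronWorks's profit: π = (p_{IronWorks} − 9)(258 − 3p_{IronWorks} + p_{FlexHub}).
∂π/∂p_{IronWorks} = 285 − 6p_{IronWorks} + p_{FlexHub} = 0 ⇒ p_{IronWorks} = 47.5 + (1/6)p_{FlexHub}.
By symmetry p_{FlexHub} = p_{IronWorks}; substituting into the reaction function, (5/6)p_{IronWorks} = 47.5 and p_{IronWorks} = 57.
q_{IronWorks} = 258 − 3·57 + 57 = 144.

144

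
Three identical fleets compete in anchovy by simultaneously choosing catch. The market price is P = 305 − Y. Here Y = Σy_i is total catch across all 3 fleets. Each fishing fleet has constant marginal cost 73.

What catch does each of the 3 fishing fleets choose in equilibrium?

A representative fishing fleet's profit is π_i = y_i(305 − Y) − 73y_i, with Y = y_i + Σ_{j≠i} y_j.
First-order condition: 232 − 2y_i − Σ_{j≠i} y_j = 0.
Imposing symmetry (y_j = y for all j) turns Σ_{j≠i} y_j into 2y, so 232 = 4y and y = 58.

58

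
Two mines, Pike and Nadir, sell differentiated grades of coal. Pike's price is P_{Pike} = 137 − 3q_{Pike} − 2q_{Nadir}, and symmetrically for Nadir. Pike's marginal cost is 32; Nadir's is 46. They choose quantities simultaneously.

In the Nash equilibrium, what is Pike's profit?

Mine Pike's profit: π = q_{Pike}(137 − 3q_{Pike} − 2q_{Nadir}) − 32q_{Pike}.
∂π/∂q_{Pike} = 105 − 6q_{Pike} − 2q_{Nadir} = 0 ⇒ q_{Pike} = 17.5 − (1/3)q_{Nadir}.
Similarly q_{Nadir} = 91/6 − (1/3)q_{Pike}.
Plugging q_{Nadir} into Pike's best response: q_{Pike} = 17.5 − (1/3)(91/6 − (1/3)q_{Pike}) ⇒ (8/9)q_{Pike} = 112/9, so q_{Pike} = 14.
Then q_{Nadir} = 91/6 − (1/3)·14 = 10.5.
P_{Pike} = 137 − 3·14 − 2·10.5 = 74.
Profit = (74 − 32)·14 = 588.

588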